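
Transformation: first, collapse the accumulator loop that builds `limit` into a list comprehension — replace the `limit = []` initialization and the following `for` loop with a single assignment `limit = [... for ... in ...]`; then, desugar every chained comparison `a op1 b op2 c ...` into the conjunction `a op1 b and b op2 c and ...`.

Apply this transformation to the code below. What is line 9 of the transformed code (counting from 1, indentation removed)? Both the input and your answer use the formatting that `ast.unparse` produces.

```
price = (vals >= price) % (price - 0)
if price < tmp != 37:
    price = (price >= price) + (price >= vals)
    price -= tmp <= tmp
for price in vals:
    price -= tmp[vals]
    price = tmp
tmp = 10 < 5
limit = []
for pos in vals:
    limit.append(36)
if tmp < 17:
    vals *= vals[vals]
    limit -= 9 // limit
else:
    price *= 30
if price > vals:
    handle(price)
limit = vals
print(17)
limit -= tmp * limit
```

Transformed code:
price = (vals >= price) % (price - 0)
if price < tmp and tmp != 37:
    price = (price >= price) + (price >= vals)
    price -= tmp <= tmp
for price in vals:
    price -= tmp[vals]
    price = tmp
tmp = 10 < 5
limit = [36 for pos in vals]
if tmp < 17:
    vals *= vals[vals]
    limit -= 9 // limit
else:
    price *= 30
if price > vals:
    handle(price)
limit = vals
print(17)
limit -= tmp * limit

limit = [36 for pos in vals]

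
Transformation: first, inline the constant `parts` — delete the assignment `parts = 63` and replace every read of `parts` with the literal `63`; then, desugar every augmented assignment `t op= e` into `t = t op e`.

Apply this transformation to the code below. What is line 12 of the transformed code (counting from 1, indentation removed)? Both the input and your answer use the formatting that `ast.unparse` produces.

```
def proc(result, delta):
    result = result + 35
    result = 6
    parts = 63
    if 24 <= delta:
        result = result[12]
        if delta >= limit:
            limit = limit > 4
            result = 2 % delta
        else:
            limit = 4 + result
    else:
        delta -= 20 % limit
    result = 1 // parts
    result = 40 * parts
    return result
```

delta = delta - 20 % limit

Transformed code:
def proc(result, delta):
    result = result + 35
    result = 6
    if 24 <= delta:
        result = result[12]
        if delta >= limit:
            limit = limit > 4
            result = 2 % delta
        else:
            limit = 4 + result
    else:
        delta = delta - 20 % limit
    result = 1 // 63
    result = 40 * 63
    return result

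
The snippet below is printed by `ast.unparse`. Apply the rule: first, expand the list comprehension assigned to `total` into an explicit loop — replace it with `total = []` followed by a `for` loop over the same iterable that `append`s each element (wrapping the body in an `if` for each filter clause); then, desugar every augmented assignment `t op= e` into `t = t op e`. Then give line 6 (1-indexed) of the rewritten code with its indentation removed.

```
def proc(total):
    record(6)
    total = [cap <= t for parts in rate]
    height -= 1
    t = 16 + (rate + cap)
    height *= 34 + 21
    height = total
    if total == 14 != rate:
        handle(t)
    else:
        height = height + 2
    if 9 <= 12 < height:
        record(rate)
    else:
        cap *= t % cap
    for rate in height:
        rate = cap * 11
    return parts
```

Transformed code:
def proc(total):
    record(6)
    total = []
    for parts in rate:
        total.append(cap <= t)
    height = height - 1
    t = 16 + (rate + cap)
    height = height * (34 + 21)
    height = total
    if total == 14 != rate:
        handle(t)
    else:
        height = height + 2
    if 9 <= 12 < height:
        record(rate)
    else:
        cap = cap * (t % cap)
    for rate in height:
        rate = cap * 11
    return parts

height = height - 1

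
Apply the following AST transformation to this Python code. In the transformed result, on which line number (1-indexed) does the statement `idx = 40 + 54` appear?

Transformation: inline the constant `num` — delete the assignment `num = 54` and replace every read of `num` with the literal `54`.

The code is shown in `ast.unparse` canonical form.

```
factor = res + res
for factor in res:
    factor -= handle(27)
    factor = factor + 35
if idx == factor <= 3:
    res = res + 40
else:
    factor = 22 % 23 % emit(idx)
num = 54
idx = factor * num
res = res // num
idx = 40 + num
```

Transformed code:
factor = res + res
for factor in res:
    factor -= handle(27)
    factor = factor + 35
if idx == factor <= 3:
    res = res + 40
else:
    factor = 22 % 23 % emit(idx)
idx = factor * 54
res = res // 54
idx = 40 + 54

11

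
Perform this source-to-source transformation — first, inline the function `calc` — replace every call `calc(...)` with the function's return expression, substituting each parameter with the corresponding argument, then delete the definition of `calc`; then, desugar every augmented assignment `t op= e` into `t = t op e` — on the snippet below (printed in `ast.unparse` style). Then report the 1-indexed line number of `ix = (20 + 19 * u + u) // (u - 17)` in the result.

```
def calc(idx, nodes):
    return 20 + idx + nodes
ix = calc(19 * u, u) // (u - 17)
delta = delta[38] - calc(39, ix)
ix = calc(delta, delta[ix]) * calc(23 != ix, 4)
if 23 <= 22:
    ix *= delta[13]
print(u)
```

1

Transformed code:
ix = (20 + 19 * u + u) // (u - 17)
delta = delta[38] - (20 + 39 + ix)
ix = (20 + delta + delta[ix]) * (20 + (23 != ix) + 4)
if 23 <= 22:
    ix = ix * delta[13]
print(u)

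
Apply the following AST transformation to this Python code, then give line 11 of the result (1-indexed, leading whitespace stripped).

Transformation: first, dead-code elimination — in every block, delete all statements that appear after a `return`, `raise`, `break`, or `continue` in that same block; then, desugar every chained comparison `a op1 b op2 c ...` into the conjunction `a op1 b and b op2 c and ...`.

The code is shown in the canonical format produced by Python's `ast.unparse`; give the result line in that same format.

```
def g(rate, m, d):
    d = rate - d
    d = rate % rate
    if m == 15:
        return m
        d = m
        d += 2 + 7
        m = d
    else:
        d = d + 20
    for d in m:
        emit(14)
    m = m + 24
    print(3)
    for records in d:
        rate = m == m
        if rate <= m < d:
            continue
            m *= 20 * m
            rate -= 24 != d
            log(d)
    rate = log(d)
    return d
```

Transformed code:
def g(rate, m, d):
    d = rate - d
    d = rate % rate
    if m == 15:
        return m
    else:
        d = d + 20
    for d in m:
        emit(14)
    m = m + 24
    print(3)
    for records in d:
        rate = m == m
        if rate <= m and m < d:
            continue
    rate = log(d)
    return d

print(3)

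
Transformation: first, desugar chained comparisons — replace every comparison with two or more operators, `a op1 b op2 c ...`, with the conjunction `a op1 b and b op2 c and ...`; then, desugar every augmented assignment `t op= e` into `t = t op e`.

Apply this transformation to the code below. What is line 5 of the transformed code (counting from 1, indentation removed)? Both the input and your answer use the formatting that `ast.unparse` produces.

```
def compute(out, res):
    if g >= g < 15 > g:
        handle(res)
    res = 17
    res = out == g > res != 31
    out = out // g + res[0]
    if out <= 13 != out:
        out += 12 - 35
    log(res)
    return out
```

Transformed code:
def compute(out, res):
    if g >= g and g < 15 and (15 > g):
        handle(res)
    res = 17
    res = out == g and g > res and (res != 31)
    out = out // g + res[0]
    if out <= 13 and 13 != out:
        out = out + (12 - 35)
    log(res)
    return out

res = out == g and g > res and (res != 31)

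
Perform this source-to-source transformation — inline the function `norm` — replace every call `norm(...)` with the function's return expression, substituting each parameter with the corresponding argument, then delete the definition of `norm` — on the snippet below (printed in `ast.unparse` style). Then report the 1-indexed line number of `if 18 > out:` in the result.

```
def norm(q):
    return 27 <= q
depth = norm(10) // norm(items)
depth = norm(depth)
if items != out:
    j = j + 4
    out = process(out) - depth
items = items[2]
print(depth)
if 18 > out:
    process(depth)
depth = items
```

8

Transformed code:
depth = (27 <= 10) // (27 <= items)
depth = 27 <= depth
if items != out:
    j = j + 4
    out = process(out) - depth
items = items[2]
print(depth)
if 18 > out:
    process(depth)
depth = items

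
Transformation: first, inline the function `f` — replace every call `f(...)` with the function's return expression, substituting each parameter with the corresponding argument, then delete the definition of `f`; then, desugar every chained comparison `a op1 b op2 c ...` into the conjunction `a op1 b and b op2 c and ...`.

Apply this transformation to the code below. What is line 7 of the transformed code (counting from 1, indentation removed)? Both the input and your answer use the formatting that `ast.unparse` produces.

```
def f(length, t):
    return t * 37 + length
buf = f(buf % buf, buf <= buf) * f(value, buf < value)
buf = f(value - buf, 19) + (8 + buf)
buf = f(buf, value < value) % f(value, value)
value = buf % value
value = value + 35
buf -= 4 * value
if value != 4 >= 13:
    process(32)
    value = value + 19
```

if value != 4 and 4 >= 13:

Transformed code:
buf = ((buf <= buf) * 37 + buf % buf) * ((buf < value) * 37 + value)
buf = 19 * 37 + (value - buf) + (8 + buf)
buf = ((value < value) * 37 + buf) % (value * 37 + value)
value = buf % value
value = value + 35
buf -= 4 * value
if value != 4 and 4 >= 13:
    process(32)
    value = value + 19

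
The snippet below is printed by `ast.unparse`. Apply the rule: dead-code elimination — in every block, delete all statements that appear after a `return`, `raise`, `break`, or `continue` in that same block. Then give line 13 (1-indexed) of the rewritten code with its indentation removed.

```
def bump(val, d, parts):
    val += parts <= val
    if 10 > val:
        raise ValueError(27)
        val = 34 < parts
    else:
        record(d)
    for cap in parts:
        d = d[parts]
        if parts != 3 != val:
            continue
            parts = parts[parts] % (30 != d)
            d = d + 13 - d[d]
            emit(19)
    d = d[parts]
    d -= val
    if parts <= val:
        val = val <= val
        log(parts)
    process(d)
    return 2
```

if parts <= val:

Transformed code:
def bump(val, d, parts):
    val += parts <= val
    if 10 > val:
        raise ValueError(27)
    else:
        record(d)
    for cap in parts:
        d = d[parts]
        if parts != 3 != val:
            continue
    d = d[parts]
    d -= val
    if parts <= val:
        val = val <= val
        log(parts)
    process(d)
    return 2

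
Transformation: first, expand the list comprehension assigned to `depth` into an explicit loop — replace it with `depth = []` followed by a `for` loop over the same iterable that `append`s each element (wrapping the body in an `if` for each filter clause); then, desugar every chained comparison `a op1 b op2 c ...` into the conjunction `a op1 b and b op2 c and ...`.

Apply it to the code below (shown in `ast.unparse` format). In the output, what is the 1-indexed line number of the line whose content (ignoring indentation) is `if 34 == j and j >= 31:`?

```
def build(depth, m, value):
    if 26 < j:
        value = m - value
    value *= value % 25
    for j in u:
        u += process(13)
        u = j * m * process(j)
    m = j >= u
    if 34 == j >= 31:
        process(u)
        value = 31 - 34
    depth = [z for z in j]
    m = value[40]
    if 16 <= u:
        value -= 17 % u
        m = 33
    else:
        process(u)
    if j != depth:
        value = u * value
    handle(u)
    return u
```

9

Transformed code:
def build(depth, m, value):
    if 26 < j:
        value = m - value
    value *= value % 25
    for j in u:
        u += process(13)
        u = j * m * process(j)
    m = j >= u
    if 34 == j and j >= 31:
        process(u)
        value = 31 - 34
    depth = []
    for z in j:
        depth.append(z)
    m = value[40]
    if 16 <= u:
        value -= 17 % u
        m = 33
    else:
        process(u)
    if j != depth:
        value = u * value
    handle(u)
    return u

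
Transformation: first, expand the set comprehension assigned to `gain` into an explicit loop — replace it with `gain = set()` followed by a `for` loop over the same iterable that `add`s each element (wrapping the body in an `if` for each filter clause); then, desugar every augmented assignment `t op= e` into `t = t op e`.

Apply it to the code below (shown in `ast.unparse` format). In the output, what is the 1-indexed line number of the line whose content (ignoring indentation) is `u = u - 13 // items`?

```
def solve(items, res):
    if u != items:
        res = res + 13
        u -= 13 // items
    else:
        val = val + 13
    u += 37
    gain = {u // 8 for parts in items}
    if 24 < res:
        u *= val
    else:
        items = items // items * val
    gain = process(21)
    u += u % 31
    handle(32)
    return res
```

4

Transformed code:
def solve(items, res):
    if u != items:
        res = res + 13
        u = u - 13 // items
    else:
        val = val + 13
    u = u + 37
    gain = set()
    for parts in items:
        gain.add(u // 8)
    if 24 < res:
        u = u * val
    else:
        items = items // items * val
    gain = process(21)
    u = u + u % 31
    handle(32)
    return res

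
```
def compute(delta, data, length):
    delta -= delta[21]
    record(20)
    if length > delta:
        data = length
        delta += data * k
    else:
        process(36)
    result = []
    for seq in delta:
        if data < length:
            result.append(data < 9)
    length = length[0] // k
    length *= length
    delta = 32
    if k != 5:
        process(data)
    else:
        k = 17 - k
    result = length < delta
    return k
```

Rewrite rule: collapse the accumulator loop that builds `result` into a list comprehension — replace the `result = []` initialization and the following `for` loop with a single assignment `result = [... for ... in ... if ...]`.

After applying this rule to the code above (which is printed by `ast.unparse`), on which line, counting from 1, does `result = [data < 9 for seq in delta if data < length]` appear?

Transformed code:
def compute(delta, data, length):
    delta -= delta[21]
    record(20)
    if length > delta:
        data = length
        delta += data * k
    else:
        process(36)
    result = [data < 9 for seq in delta if data < length]
    length = length[0] // k
    length *= length
    delta = 32
    if k != 5:
        process(data)
    else:
        k = 17 - k
    result = length < delta
    return k

9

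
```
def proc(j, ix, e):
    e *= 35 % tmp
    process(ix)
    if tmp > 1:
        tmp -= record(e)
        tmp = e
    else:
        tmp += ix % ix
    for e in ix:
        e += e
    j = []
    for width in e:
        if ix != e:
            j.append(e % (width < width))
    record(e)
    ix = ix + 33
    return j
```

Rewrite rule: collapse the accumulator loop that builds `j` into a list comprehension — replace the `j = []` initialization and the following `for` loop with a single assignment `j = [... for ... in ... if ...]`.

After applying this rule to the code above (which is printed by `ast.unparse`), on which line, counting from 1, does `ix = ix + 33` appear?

Transformed code:
def proc(j, ix, e):
    e *= 35 % tmp
    process(ix)
    if tmp > 1:
        tmp -= record(e)
        tmp = e
    else:
        tmp += ix % ix
    for e in ix:
        e += e
    j = [e % (width < width) for width in e if ix != e]
    record(e)
    ix = ix + 33
    return j

13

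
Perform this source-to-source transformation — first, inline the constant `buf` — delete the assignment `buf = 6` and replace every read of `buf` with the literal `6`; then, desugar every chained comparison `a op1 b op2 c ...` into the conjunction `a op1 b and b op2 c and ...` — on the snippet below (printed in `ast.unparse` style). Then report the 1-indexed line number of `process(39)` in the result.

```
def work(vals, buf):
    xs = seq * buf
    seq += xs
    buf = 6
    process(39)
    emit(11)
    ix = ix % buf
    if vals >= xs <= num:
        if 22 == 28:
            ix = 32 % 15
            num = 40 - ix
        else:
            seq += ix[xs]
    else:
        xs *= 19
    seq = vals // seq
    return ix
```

4

Transformed code:
def work(vals, buf):
    xs = seq * 6
    seq += xs
    process(39)
    emit(11)
    ix = ix % 6
    if vals >= xs and xs <= num:
        if 22 == 28:
            ix = 32 % 15
            num = 40 - ix
        else:
            seq += ix[xs]
    else:
        xs *= 19
    seq = vals // seq
    return ix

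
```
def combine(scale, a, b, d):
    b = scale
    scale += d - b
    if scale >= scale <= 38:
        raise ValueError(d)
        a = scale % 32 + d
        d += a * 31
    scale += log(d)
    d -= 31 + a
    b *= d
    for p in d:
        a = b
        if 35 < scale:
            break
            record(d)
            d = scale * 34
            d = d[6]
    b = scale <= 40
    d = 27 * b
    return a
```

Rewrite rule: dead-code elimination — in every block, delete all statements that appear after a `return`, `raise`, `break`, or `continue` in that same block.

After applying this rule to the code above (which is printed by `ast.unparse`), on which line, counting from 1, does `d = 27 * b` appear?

Transformed code:
def combine(scale, a, b, d):
    b = scale
    scale += d - b
    if scale >= scale <= 38:
        raise ValueError(d)
    scale += log(d)
    d -= 31 + a
    b *= d
    for p in d:
        a = b
        if 35 < scale:
            break
    b = scale <= 40
    d = 27 * b
    return a

14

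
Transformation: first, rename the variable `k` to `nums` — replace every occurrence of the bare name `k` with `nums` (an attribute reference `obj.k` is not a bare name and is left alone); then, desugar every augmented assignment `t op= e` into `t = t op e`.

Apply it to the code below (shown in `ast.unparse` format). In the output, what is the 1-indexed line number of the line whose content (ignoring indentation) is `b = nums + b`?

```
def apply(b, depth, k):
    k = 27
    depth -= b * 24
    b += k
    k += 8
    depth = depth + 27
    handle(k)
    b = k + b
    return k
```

8

Transformed code:
def apply(b, depth, nums):
    nums = 27
    depth = depth - b * 24
    b = b + nums
    nums = nums + 8
    depth = depth + 27
    handle(nums)
    b = nums + b
    return nums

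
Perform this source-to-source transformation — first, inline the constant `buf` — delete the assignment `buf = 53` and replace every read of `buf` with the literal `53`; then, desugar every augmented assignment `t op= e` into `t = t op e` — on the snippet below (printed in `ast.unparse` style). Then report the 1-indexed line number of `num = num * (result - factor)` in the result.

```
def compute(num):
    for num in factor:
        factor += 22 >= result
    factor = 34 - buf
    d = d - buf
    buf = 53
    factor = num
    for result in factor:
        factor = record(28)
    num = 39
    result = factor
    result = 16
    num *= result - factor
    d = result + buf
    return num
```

12

Transformed code:
def compute(num):
    for num in factor:
        factor = factor + (22 >= result)
    factor = 34 - 53
    d = d - 53
    factor = num
    for result in factor:
        factor = record(28)
    num = 39
    result = factor
    result = 16
    num = num * (result - factor)
    d = result + 53
    return num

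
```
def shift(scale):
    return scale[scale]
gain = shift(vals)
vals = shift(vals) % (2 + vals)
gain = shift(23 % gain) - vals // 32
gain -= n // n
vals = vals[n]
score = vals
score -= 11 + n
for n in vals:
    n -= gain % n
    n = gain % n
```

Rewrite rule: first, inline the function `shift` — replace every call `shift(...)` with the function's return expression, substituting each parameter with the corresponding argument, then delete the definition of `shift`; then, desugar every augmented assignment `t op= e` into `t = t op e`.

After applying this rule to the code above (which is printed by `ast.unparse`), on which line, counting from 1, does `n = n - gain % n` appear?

Transformed code:
gain = vals[vals]
vals = vals[vals] % (2 + vals)
gain = (23 % gain)[23 % gain] - vals // 32
gain = gain - n // n
vals = vals[n]
score = vals
score = score - (11 + n)
for n in vals:
    n = n - gain % n
    n = gain % n

9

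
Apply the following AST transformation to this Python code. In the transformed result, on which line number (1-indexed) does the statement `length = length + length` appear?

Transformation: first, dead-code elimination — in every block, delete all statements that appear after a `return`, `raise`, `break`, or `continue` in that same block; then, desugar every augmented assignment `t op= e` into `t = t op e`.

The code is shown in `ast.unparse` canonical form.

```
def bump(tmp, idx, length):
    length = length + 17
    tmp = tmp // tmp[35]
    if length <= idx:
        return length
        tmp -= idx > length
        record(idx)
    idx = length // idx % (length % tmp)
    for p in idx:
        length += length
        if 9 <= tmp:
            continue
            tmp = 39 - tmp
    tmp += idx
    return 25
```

8

Transformed code:
def bump(tmp, idx, length):
    length = length + 17
    tmp = tmp // tmp[35]
    if length <= idx:
        return length
    idx = length // idx % (length % tmp)
    for p in idx:
        length = length + length
        if 9 <= tmp:
            continue
    tmp = tmp + idx
    return 25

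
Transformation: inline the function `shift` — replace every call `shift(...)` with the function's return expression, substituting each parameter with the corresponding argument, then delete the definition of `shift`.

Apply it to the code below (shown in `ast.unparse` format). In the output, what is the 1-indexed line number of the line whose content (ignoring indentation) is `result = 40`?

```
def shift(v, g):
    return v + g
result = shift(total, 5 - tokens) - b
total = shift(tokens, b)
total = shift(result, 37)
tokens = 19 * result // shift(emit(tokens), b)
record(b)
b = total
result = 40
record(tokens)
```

7

Transformed code:
result = total + (5 - tokens) - b
total = tokens + b
total = result + 37
tokens = 19 * result // (emit(tokens) + b)
record(b)
b = total
result = 40
record(tokens)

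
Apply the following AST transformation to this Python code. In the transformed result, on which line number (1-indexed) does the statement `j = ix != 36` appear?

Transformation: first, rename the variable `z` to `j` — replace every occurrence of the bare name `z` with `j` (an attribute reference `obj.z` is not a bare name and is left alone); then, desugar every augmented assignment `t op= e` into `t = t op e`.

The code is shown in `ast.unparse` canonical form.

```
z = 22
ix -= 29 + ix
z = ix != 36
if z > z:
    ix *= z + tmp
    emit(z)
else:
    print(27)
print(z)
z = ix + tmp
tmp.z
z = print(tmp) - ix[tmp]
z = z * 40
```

Transformed code:
j = 22
ix = ix - (29 + ix)
j = ix != 36
if j > j:
    ix = ix * (j + tmp)
    emit(j)
else:
    print(27)
print(j)
j = ix + tmp
tmp.z
j = print(tmp) - ix[tmp]
j = j * 40

3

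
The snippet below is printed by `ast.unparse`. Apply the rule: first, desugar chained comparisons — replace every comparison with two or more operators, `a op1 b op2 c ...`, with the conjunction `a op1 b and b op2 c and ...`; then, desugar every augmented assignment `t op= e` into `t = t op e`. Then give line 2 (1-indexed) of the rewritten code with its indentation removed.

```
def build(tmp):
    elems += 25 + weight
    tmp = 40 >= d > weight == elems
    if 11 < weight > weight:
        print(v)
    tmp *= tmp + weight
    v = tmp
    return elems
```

elems = elems + (25 + weight)

Transformed code:
def build(tmp):
    elems = elems + (25 + weight)
    tmp = 40 >= d and d > weight and (weight == elems)
    if 11 < weight and weight > weight:
        print(v)
    tmp = tmp * (tmp + weight)
    v = tmp
    return elems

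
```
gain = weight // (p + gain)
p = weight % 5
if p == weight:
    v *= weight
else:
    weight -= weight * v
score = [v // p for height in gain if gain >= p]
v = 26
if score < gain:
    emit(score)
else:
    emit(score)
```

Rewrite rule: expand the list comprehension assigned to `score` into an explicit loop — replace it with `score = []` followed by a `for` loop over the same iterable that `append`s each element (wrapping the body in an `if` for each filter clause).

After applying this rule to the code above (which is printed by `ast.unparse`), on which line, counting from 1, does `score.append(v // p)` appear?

Transformed code:
gain = weight // (p + gain)
p = weight % 5
if p == weight:
    v *= weight
else:
    weight -= weight * v
score = []
for height in gain:
    if gain >= p:
        score.append(v // p)
v = 26
if score < gain:
    emit(score)
else:
    emit(score)

10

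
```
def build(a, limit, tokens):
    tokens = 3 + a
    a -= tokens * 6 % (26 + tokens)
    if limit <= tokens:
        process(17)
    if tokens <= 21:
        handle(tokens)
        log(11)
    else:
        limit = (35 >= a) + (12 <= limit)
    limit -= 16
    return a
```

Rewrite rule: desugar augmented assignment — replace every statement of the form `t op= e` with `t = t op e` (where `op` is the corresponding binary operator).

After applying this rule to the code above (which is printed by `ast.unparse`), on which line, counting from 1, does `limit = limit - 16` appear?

Transformed code:
def build(a, limit, tokens):
    tokens = 3 + a
    a = a - tokens * 6 % (26 + tokens)
    if limit <= tokens:
        process(17)
    if tokens <= 21:
        handle(tokens)
        log(11)
    else:
        limit = (35 >= a) + (12 <= limit)
    limit = limit - 16
    return a

11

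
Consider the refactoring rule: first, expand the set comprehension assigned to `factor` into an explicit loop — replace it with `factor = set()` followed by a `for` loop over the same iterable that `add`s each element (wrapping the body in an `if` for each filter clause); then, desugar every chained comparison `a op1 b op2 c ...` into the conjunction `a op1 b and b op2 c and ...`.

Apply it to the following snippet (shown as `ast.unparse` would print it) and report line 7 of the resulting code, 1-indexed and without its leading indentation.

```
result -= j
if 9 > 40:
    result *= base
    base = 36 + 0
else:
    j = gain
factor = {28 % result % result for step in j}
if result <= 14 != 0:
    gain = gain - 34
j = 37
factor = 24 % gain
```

factor = set()

Transformed code:
result -= j
if 9 > 40:
    result *= base
    base = 36 + 0
else:
    j = gain
factor = set()
for step in j:
    factor.add(28 % result % result)
if result <= 14 and 14 != 0:
    gain = gain - 34
j = 37
factor = 24 % gain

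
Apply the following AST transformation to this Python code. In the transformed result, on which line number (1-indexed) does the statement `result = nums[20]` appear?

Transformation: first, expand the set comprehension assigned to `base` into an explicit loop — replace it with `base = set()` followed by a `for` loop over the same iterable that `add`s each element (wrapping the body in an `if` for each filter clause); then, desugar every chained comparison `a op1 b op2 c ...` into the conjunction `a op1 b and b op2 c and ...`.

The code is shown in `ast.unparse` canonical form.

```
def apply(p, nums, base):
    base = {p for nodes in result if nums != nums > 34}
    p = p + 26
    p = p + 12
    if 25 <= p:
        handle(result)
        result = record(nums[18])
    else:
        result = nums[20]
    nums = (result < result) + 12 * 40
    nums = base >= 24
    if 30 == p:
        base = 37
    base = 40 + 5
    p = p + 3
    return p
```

Transformed code:
def apply(p, nums, base):
    base = set()
    for nodes in result:
        if nums != nums and nums > 34:
            base.add(p)
    p = p + 26
    p = p + 12
    if 25 <= p:
        handle(result)
        result = record(nums[18])
    else:
        result = nums[20]
    nums = (result < result) + 12 * 40
    nums = base >= 24
    if 30 == p:
        base = 37
    base = 40 + 5
    p = p + 3
    return p

12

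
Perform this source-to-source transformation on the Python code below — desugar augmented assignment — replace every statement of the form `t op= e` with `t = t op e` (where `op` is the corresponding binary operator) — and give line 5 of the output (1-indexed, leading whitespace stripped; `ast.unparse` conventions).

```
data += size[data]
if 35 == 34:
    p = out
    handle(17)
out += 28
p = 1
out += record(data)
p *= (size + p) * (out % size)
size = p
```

Transformed code:
data = data + size[data]
if 35 == 34:
    p = out
    handle(17)
out = out + 28
p = 1
out = out + record(data)
p = p * ((size + p) * (out % size))
size = p

out = out + 28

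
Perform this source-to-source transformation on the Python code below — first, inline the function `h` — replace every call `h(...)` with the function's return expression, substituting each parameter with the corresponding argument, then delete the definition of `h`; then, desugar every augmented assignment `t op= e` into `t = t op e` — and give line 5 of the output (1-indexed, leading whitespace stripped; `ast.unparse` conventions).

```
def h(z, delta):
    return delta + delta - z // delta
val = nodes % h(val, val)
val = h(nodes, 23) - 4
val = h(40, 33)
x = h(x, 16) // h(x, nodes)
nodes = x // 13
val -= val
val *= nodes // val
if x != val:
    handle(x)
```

Transformed code:
val = nodes % (val + val - val // val)
val = 23 + 23 - nodes // 23 - 4
val = 33 + 33 - 40 // 33
x = (16 + 16 - x // 16) // (nodes + nodes - x // nodes)
nodes = x // 13
val = val - val
val = val * (nodes // val)
if x != val:
    handle(x)

nodes = x // 13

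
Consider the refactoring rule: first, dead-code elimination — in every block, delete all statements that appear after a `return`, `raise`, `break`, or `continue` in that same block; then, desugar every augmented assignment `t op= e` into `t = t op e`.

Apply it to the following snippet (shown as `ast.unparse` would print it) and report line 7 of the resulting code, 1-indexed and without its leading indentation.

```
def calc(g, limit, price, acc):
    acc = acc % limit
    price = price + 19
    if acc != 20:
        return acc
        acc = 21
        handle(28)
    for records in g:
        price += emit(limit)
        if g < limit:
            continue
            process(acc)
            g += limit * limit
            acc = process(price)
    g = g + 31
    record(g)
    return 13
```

Transformed code:
def calc(g, limit, price, acc):
    acc = acc % limit
    price = price + 19
    if acc != 20:
        return acc
    for records in g:
        price = price + emit(limit)
        if g < limit:
            continue
    g = g + 31
    record(g)
    return 13

price = price + emit(limit)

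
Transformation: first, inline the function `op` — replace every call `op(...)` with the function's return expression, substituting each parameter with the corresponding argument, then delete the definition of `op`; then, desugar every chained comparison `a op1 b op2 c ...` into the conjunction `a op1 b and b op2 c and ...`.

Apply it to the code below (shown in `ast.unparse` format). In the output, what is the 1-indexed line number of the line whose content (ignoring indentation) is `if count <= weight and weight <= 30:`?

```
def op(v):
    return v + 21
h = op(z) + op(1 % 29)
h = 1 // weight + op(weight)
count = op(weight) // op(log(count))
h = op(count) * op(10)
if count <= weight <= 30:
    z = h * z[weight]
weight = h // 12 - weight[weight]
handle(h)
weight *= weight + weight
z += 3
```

Transformed code:
h = z + 21 + (1 % 29 + 21)
h = 1 // weight + (weight + 21)
count = (weight + 21) // (log(count) + 21)
h = (count + 21) * (10 + 21)
if count <= weight and weight <= 30:
    z = h * z[weight]
weight = h // 12 - weight[weight]
handle(h)
weight *= weight + weight
z += 3

5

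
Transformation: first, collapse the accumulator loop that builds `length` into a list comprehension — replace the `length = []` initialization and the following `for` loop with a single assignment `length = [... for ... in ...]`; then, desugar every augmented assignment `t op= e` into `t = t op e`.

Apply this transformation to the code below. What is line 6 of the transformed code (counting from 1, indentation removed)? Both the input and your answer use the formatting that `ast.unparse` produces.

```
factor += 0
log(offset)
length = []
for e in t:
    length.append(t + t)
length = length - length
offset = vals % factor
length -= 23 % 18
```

Transformed code:
factor = factor + 0
log(offset)
length = [t + t for e in t]
length = length - length
offset = vals % factor
length = length - 23 % 18

length = length - 23 % 18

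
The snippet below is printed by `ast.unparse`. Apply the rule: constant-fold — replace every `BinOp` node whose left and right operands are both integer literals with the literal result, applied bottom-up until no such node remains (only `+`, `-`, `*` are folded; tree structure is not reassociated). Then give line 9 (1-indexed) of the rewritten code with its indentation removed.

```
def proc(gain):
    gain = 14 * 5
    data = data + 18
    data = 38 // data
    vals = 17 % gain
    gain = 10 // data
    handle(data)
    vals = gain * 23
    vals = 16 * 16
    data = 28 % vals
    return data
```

Transformed code:
def proc(gain):
    gain = 70
    data = data + 18
    data = 38 // data
    vals = 17 % gain
    gain = 10 // data
    handle(data)
    vals = gain * 23
    vals = 256
    data = 28 % vals
    return data

vals = 256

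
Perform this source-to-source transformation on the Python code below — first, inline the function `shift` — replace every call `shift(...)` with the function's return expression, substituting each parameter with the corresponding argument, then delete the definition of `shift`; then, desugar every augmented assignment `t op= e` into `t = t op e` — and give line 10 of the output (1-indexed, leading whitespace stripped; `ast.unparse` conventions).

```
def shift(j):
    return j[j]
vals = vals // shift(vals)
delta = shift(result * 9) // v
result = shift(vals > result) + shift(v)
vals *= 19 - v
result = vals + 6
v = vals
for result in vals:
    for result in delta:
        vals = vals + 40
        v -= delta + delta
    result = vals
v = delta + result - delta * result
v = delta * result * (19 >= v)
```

Transformed code:
vals = vals // vals[vals]
delta = (result * 9)[result * 9] // v
result = (vals > result)[vals > result] + v[v]
vals = vals * (19 - v)
result = vals + 6
v = vals
for result in vals:
    for result in delta:
        vals = vals + 40
        v = v - (delta + delta)
    result = vals
v = delta + result - delta * result
v = delta * result * (19 >= v)

v = v - (delta + delta)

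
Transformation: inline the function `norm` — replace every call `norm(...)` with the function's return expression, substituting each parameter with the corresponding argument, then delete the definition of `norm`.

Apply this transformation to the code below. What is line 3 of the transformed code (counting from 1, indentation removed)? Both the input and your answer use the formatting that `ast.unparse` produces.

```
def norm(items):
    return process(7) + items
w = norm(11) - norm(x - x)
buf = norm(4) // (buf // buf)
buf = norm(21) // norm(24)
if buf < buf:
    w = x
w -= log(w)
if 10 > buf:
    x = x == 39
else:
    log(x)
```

buf = (process(7) + 21) // (process(7) + 24)

Transformed code:
w = process(7) + 11 - (process(7) + (x - x))
buf = (process(7) + 4) // (buf // buf)
buf = (process(7) + 21) // (process(7) + 24)
if buf < buf:
    w = x
w -= log(w)
if 10 > buf:
    x = x == 39
else:
    log(x)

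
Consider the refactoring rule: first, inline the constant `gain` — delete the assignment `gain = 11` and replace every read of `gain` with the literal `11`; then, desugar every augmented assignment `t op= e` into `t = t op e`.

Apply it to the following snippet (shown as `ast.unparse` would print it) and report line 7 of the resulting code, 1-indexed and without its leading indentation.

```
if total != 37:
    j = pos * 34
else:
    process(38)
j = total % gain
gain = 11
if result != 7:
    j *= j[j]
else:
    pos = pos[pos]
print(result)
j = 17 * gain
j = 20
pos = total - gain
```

Transformed code:
if total != 37:
    j = pos * 34
else:
    process(38)
j = total % 11
if result != 7:
    j = j * j[j]
else:
    pos = pos[pos]
print(result)
j = 17 * 11
j = 20
pos = total - 11

j = j * j[j]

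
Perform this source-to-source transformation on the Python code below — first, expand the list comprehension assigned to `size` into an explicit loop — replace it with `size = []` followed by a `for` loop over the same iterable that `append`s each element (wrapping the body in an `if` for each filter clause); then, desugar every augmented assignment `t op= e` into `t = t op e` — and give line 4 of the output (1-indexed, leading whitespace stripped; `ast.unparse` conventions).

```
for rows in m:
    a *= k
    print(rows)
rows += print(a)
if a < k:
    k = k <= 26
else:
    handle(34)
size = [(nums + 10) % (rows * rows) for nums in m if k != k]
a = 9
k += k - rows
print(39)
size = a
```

rows = rows + print(a)

Transformed code:
for rows in m:
    a = a * k
    print(rows)
rows = rows + print(a)
if a < k:
    k = k <= 26
else:
    handle(34)
size = []
for nums in m:
    if k != k:
        size.append((nums + 10) % (rows * rows))
a = 9
k = k + (k - rows)
print(39)
size = a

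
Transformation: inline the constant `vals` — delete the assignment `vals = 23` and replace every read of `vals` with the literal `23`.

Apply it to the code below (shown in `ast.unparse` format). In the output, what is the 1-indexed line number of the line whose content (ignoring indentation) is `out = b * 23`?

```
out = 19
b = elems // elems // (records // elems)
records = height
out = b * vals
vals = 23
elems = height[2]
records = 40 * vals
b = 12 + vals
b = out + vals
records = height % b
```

Transformed code:
out = 19
b = elems // elems // (records // elems)
records = height
out = b * 23
elems = height[2]
records = 40 * 23
b = 12 + 23
b = out + 23
records = height % b

4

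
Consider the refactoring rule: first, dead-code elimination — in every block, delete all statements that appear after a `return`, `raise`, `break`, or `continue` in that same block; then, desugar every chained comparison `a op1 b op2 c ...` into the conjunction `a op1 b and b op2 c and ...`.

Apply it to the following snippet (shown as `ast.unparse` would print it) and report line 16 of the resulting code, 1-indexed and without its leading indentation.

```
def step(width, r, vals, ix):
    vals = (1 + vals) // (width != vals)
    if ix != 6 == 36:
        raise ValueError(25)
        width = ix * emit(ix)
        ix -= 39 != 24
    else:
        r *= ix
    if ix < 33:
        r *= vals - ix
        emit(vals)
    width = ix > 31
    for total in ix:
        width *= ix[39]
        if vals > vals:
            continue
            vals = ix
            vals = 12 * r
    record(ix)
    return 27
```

return 27

Transformed code:
def step(width, r, vals, ix):
    vals = (1 + vals) // (width != vals)
    if ix != 6 and 6 == 36:
        raise ValueError(25)
    else:
        r *= ix
    if ix < 33:
        r *= vals - ix
        emit(vals)
    width = ix > 31
    for total in ix:
        width *= ix[39]
        if vals > vals:
            continue
    record(ix)
    return 27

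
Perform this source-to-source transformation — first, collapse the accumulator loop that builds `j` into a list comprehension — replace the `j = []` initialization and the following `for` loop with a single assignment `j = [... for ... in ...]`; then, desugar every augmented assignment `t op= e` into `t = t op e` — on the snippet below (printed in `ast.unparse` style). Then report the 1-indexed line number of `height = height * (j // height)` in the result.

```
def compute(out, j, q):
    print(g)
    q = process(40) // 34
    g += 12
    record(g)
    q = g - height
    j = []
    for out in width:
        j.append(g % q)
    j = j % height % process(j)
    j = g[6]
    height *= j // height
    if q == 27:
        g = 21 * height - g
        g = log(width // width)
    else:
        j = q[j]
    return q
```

Transformed code:
def compute(out, j, q):
    print(g)
    q = process(40) // 34
    g = g + 12
    record(g)
    q = g - height
    j = [g % q for out in width]
    j = j % height % process(j)
    j = g[6]
    height = height * (j // height)
    if q == 27:
        g = 21 * height - g
        g = log(width // width)
    else:
        j = q[j]
    return q

10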